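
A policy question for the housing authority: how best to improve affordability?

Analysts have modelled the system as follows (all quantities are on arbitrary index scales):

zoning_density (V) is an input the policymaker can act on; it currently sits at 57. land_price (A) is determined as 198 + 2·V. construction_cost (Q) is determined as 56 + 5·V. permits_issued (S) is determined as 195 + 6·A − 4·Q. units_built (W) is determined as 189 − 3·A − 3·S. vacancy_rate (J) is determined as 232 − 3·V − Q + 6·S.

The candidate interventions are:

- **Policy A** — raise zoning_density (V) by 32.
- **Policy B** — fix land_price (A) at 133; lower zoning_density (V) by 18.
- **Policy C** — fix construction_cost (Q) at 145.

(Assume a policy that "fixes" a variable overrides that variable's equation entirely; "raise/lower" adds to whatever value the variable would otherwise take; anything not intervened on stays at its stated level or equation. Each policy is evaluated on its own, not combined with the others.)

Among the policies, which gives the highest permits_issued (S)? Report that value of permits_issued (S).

1487

Policy A (V + 32):
  V = 57 + 32 = 89
  A = 198 + 2·89 = 376
  Q = 56 + 5·89 = 501
  S = 195 + 6·376 − 4·501 = 447
Policy B (A := 133, V − 18):
  V = 57 − 18 = 39
  A = 133
  Q = 56 + 5·39 = 251
  S = 195 + 6·133 − 4·251 = -11
Policy C (Q := 145):
  V = 57
  A = 198 + 2·57 = 312
  Q = 145
  S = 195 + 6·312 − 4·145 = 1487
Comparing — Policy A: S=447, Policy B: S=-11, Policy C: S=1487. Highest is 1487 (Policy C).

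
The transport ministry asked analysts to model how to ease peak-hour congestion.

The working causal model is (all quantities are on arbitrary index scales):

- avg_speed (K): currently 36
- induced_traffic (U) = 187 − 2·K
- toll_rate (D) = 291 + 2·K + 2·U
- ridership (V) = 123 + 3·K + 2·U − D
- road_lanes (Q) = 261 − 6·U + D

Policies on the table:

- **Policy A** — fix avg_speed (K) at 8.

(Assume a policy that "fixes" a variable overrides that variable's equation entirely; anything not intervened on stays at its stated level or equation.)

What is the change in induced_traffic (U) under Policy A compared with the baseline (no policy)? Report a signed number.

Baseline:
  K = 36
  U = 187 − 2·36 = 115
Policy A (K := 8):
  K = 8
  U = 187 − 2·8 = 171
Change in U: 171 − 115 = 56

56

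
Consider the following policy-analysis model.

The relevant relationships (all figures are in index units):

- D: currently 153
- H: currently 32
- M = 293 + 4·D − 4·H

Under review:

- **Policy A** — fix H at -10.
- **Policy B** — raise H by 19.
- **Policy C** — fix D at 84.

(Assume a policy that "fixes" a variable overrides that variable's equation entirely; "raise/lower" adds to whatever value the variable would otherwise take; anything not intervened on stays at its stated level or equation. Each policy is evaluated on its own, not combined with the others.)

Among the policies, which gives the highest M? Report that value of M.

945

Policy A (H := -10):
  D = 153
  H = -10
  M = 293 + 4·153 − 4·(-10) = 945
Policy B (H + 19):
  D = 153
  H = 32 + 19 = 51
  M = 293 + 4·153 − 4·51 = 701
Policy C (D := 84):
  D = 84
  H = 32
  M = 293 + 4·84 − 4·32 = 501
Comparing — Policy A: M=945, Policy B: M=701, Policy C: M=501. Highest is 945 (Policy A).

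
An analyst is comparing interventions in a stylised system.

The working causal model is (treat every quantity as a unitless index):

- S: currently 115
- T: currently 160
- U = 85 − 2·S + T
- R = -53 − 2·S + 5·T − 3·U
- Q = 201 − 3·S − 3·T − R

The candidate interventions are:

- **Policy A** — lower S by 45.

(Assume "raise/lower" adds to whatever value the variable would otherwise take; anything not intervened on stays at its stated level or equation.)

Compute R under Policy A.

292

Policy A (S − 45):
  S = 115 − 45 = 70
  T = 160
  U = 85 − 2·70 + 160 = 105
  R = -53 − 2·70 + 5·160 − 3·105 = 292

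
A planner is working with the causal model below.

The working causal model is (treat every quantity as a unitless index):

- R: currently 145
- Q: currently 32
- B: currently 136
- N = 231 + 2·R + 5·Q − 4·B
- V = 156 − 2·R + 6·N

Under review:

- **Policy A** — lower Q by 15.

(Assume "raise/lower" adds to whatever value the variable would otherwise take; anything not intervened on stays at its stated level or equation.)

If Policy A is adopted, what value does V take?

Policy A (Q − 15):
  R = 145
  Q = 32 − 15 = 17
  B = 136
  N = 231 + 2·145 + 5·17 − 4·136 = 62
  V = 156 − 2·145 + 6·62 = 238

238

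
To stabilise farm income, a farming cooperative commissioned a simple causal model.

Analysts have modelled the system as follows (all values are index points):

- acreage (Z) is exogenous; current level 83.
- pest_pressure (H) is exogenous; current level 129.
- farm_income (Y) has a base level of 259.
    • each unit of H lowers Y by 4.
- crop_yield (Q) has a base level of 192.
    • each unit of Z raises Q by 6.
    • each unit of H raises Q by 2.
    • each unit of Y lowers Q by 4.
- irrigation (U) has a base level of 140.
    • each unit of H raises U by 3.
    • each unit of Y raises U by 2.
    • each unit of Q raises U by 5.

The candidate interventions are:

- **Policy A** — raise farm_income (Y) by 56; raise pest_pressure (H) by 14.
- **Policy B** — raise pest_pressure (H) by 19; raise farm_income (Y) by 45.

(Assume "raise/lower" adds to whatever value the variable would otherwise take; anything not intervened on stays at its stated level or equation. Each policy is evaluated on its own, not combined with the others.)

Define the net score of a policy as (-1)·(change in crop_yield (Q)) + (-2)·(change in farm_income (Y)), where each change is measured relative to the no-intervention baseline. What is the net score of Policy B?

Baseline:
  Z = 83
  H = 129
  Y = 259 − 4·129 = -257
  Q = 192 + 6·83 + 2·129 − 4·(-257) = 1976
Policy B (H + 19, Y + 45):
  Z = 83
  H = 129 + 19 = 148
  Y = 259 − 4·148 (+45 from intervention) = -288
  Q = 192 + 6·83 + 2·148 − 4·(-288) = 2138
ΔQ = 2138 − 1976 = 162; ΔY = -288 − (-257) = -31
Score = (-1)·162 + (-2)·(-31) = -100

-100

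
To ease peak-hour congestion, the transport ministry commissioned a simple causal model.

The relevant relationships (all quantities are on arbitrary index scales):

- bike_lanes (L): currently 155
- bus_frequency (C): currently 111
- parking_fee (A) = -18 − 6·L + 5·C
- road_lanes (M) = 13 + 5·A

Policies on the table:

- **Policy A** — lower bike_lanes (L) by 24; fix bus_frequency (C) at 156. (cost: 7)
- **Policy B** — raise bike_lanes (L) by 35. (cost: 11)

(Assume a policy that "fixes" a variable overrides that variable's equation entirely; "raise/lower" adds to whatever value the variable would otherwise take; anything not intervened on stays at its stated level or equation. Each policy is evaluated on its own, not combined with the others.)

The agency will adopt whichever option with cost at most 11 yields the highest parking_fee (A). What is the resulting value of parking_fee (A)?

-24

Policy A (L − 24, C := 156):
  L = 155 − 24 = 131
  C = 156
  A = -18 − 6·131 + 5·156 = -24
Policy B (L + 35):
  L = 155 + 35 = 190
  C = 111
  A = -18 − 6·190 + 5·111 = -603
Comparing — Policy A: A=-24, Policy B: A=-603. Highest is -24 (Policy A).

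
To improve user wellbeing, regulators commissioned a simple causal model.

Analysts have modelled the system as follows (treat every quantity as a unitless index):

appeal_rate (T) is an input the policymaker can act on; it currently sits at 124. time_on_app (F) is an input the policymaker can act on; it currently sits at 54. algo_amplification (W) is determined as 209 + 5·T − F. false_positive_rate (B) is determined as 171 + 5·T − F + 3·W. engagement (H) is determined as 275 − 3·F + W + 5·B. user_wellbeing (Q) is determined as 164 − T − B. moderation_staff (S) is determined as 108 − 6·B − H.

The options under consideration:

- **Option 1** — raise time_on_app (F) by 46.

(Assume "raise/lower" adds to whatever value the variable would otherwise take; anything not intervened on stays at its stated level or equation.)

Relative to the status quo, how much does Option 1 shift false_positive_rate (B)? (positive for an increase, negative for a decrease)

-184

Baseline:
  T = 124
  F = 54
  W = 209 + 5·124 − 54 = 775
  B = 171 + 5·124 − 54 + 3·775 = 3062
Option 1 (F + 46):
  T = 124
  F = 54 + 46 = 100
  W = 209 + 5·124 − 100 = 729
  B = 171 + 5·124 − 100 + 3·729 = 2878
Change in B: 2878 − 3062 = -184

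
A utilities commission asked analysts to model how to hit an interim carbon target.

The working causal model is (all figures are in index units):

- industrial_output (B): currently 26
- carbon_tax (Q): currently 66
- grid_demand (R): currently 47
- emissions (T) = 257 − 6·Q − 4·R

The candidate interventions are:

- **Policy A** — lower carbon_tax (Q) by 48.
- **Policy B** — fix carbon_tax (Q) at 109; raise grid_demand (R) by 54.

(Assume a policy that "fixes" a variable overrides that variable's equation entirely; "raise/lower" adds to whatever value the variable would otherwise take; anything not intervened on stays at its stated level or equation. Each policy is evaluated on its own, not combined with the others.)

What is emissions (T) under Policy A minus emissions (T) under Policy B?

762

Policy A (Q − 48):
  Q = 66 − 48 = 18
  R = 47
  T = 257 − 6·18 − 4·47 = -39
Policy B (Q := 109, R + 54):
  Q = 109
  R = 47 + 54 = 101
  T = 257 − 6·109 − 4·101 = -801
T: -39 − (-801) = 762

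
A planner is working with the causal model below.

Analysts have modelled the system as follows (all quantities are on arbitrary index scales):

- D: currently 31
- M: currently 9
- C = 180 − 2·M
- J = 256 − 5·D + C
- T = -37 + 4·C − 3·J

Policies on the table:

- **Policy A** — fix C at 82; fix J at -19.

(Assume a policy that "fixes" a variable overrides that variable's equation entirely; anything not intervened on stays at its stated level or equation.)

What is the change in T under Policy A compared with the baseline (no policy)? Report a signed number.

Baseline:
  D = 31
  M = 9
  C = 180 − 2·9 = 162
  J = 256 − 5·31 + 162 = 263
  T = -37 + 4·162 − 3·263 = -178
Policy A (C := 82, J := -19):
  D = 31
  M = 9
  C = 82
  J = -19
  T = -37 + 4·82 − 3·(-19) = 348
Change in T: 348 − (-178) = 526

526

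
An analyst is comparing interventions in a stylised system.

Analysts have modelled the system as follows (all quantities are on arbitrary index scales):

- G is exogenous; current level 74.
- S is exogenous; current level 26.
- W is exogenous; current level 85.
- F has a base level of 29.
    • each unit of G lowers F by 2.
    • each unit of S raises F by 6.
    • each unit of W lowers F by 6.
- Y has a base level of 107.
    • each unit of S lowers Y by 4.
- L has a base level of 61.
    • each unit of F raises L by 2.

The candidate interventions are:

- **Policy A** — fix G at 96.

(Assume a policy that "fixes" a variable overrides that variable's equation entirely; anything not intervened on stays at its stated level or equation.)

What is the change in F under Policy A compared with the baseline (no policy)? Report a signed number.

-44

Baseline:
  G = 74
  S = 26
  W = 85
  F = 29 − 2·74 + 6·26 − 6·85 = -473
Policy A (G := 96):
  G = 96
  S = 26
  W = 85
  F = 29 − 2·96 + 6·26 − 6·85 = -517
Change in F: -517 − (-473) = -44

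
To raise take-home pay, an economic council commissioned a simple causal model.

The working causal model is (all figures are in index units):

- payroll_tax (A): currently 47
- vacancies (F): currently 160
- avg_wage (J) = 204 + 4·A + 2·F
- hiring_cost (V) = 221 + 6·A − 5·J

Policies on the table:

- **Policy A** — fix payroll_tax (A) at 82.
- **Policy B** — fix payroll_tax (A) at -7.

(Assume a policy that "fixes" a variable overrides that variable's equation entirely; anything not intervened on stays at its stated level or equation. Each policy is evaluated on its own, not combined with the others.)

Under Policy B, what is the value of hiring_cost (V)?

Policy B (A := -7):
  A = -7
  F = 160
  J = 204 + 4·(-7) + 2·160 = 496
  V = 221 + 6·(-7) − 5·496 = -2301

-2301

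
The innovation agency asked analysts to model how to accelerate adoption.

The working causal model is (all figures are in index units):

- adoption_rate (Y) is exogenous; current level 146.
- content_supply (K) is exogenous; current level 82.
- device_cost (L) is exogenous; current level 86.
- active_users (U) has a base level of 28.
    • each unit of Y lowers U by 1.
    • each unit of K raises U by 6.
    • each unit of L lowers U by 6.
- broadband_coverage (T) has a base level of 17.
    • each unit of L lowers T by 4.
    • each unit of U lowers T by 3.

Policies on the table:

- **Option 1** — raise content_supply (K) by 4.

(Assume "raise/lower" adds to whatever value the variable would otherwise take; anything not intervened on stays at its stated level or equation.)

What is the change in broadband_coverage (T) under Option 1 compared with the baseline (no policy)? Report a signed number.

-72

Baseline:
  Y = 146
  K = 82
  L = 86
  U = 28 − 146 + 6·82 − 6·86 = -142
  T = 17 − 4·86 − 3·(-142) = 99
Option 1 (K + 4):
  Y = 146
  K = 82 + 4 = 86
  L = 86
  U = 28 − 146 + 6·86 − 6·86 = -118
  T = 17 − 4·86 − 3·(-118) = 27
Change in T: 27 − 99 = -72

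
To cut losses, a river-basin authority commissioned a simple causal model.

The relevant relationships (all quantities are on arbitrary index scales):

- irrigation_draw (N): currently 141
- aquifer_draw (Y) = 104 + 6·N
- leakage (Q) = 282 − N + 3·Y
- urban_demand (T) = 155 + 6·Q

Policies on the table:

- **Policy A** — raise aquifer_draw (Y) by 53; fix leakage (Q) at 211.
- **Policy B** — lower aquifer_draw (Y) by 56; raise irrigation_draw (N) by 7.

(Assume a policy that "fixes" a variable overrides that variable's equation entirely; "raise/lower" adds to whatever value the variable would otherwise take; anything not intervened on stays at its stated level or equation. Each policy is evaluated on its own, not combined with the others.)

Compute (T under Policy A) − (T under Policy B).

Policy A (Y + 53, Q := 211):
  N = 141
  Y = 104 + 6·141 (+53 from intervention) = 1003
  Q = 211
  T = 155 + 6·211 = 1421
Policy B (Y − 56, N + 7):
  N = 141 + 7 = 148
  Y = 104 + 6·148 (−56 from intervention) = 936
  Q = 282 − 148 + 3·936 = 2942
  T = 155 + 6·2942 = 17807
T: 1421 − 17807 = -16386

-16386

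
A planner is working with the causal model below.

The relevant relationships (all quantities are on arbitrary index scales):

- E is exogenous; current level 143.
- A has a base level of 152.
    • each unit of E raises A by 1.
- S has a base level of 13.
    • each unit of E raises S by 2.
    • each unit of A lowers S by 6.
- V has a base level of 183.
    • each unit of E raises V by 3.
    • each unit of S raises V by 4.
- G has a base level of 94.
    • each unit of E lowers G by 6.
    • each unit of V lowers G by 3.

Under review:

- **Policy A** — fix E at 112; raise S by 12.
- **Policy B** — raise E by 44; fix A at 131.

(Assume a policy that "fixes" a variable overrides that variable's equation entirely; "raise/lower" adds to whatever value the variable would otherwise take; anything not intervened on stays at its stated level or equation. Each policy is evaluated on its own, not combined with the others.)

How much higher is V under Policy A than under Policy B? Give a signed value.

Policy A (E := 112, S + 12):
  E = 112
  A = 152 + 112 = 264
  S = 13 + 2·112 − 6·264 (+12 from intervention) = -1335
  V = 183 + 3·112 + 4·(-1335) = -4821
Policy B (E + 44, A := 131):
  E = 143 + 44 = 187
  A = 131
  S = 13 + 2·187 − 6·131 = -399
  V = 183 + 3·187 + 4·(-399) = -852
V: -4821 − (-852) = -3969

-3969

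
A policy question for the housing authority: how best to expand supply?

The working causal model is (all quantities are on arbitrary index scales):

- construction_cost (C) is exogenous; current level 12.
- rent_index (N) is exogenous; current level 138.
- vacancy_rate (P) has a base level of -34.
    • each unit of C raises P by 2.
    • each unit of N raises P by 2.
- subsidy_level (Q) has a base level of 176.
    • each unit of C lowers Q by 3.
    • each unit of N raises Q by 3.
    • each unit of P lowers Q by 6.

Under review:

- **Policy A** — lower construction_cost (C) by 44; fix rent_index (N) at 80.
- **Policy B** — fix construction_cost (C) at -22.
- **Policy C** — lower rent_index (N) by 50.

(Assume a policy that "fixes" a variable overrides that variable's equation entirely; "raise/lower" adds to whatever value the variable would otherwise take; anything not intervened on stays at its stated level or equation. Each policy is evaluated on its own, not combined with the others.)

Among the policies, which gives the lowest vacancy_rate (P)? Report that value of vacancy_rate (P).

62

Policy A (C − 44, N := 80):
  C = 12 − 44 = -32
  N = 80
  P = -34 + 2·(-32) + 2·80 = 62
Policy B (C := -22):
  C = -22
  N = 138
  P = -34 + 2·(-22) + 2·138 = 198
Policy C (N − 50):
  C = 12
  N = 138 − 50 = 88
  P = -34 + 2·12 + 2·88 = 166
Comparing — Policy A: P=62, Policy B: P=198, Policy C: P=166. Lowest is 62 (Policy A).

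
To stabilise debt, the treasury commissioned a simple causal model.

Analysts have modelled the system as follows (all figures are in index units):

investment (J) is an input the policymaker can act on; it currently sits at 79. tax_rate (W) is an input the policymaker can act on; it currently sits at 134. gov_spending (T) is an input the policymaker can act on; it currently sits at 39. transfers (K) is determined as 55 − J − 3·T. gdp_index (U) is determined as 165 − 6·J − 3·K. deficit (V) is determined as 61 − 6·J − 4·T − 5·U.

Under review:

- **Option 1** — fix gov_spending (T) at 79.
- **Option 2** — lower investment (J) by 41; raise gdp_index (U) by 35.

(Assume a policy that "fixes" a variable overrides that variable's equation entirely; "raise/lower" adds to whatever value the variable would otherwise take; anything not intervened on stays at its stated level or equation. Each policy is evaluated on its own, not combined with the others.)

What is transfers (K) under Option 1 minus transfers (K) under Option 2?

-161

Option 1 (T := 79):
  J = 79
  T = 79
  K = 55 − 79 − 3·79 = -261
Option 2 (J − 41, U + 35):
  J = 79 − 41 = 38
  T = 39
  K = 55 − 38 − 3·39 = -100
K: -261 − (-100) = -161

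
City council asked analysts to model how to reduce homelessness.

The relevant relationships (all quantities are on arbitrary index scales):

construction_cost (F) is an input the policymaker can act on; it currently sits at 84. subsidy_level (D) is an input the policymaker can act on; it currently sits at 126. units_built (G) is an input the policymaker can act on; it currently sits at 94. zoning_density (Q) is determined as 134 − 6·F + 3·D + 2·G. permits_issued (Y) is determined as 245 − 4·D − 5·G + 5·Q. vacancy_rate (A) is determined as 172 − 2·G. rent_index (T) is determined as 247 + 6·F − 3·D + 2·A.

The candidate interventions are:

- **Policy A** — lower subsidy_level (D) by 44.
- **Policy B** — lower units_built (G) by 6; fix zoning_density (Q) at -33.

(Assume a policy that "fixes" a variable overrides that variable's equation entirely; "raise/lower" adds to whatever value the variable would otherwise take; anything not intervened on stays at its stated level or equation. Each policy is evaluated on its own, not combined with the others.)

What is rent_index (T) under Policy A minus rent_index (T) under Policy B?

108

Policy A (D − 44):
  F = 84
  D = 126 − 44 = 82
  G = 94
  A = 172 − 2·94 = -16
  T = 247 + 6·84 − 3·82 + 2·(-16) = 473
Policy B (G − 6, Q := -33):
  F = 84
  D = 126
  G = 94 − 6 = 88
  A = 172 − 2·88 = -4
  T = 247 + 6·84 − 3·126 + 2·(-4) = 365
T: 473 − 365 = 108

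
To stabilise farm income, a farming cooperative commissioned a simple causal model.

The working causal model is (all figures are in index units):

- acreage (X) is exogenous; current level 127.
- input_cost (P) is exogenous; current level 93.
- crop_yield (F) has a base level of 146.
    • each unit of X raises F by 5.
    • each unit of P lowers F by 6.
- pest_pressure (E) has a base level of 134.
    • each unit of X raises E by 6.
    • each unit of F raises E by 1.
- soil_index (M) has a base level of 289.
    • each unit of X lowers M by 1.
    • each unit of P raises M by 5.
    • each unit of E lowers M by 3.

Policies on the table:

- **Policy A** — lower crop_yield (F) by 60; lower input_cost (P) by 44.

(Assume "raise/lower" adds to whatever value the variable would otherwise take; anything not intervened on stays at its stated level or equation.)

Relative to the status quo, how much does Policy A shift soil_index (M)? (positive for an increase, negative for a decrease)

-832

Baseline:
  X = 127
  P = 93
  F = 146 + 5·127 − 6·93 = 223
  E = 134 + 6·127 + 223 = 1119
  M = 289 − 127 + 5·93 − 3·1119 = -2730
Policy A (F − 60, P − 44):
  X = 127
  P = 93 − 44 = 49
  F = 146 + 5·127 − 6·49 (−60 from intervention) = 427
  E = 134 + 6·127 + 427 = 1323
  M = 289 − 127 + 5·49 − 3·1323 = -3562
Change in M: -3562 − (-2730) = -832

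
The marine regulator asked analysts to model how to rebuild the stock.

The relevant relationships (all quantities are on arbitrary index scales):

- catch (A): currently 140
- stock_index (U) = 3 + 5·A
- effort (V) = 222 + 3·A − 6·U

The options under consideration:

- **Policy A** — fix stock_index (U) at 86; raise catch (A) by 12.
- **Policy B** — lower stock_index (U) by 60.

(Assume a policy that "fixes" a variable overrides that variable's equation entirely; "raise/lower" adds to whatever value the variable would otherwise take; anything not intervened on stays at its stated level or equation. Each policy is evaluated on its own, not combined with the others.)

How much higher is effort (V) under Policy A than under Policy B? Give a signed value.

Policy A (U := 86, A + 12):
  A = 140 + 12 = 152
  U = 86
  V = 222 + 3·152 − 6·86 = 162
Policy B (U − 60):
  A = 140
  U = 3 + 5·140 (−60 from intervention) = 643
  V = 222 + 3·140 − 6·643 = -3216
V: 162 − (-3216) = 3378

3378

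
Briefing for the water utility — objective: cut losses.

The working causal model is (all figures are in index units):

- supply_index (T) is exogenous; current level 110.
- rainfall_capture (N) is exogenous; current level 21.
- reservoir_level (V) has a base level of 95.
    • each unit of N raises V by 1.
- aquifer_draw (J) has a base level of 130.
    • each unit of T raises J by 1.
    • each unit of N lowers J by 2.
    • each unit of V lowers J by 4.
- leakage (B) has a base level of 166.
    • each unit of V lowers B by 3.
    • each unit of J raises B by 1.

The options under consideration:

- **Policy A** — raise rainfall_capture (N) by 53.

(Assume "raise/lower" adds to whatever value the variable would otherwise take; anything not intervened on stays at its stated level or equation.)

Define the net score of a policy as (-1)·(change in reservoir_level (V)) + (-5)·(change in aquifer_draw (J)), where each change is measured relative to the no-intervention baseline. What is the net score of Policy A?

1537

Baseline:
  T = 110
  N = 21
  V = 95 + 21 = 116
  J = 130 + 110 − 2·21 − 4·116 = -266
Policy A (N + 53):
  T = 110
  N = 21 + 53 = 74
  V = 95 + 74 = 169
  J = 130 + 110 − 2·74 − 4·169 = -584
ΔV = 169 − 116 = 53; ΔJ = -584 − (-266) = -318
Score = (-1)·53 + (-5)·(-318) = 1537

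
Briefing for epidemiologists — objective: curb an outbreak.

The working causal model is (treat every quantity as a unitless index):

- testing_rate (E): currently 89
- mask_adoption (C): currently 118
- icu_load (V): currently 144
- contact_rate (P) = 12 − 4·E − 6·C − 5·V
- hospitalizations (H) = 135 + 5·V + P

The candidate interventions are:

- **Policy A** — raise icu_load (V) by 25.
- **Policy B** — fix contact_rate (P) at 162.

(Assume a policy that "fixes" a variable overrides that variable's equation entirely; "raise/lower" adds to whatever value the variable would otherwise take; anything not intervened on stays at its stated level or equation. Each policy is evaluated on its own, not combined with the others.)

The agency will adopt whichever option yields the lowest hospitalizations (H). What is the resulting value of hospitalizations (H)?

Policy A (V + 25):
  E = 89
  C = 118
  V = 144 + 25 = 169
  P = 12 − 4·89 − 6·118 − 5·169 = -1897
  H = 135 + 5·169 + (-1897) = -917
Policy B (P := 162):
  E = 89
  C = 118
  V = 144
  P = 162
  H = 135 + 5·144 + 162 = 1017
Comparing — Policy A: H=-917, Policy B: H=1017. Lowest is -917 (Policy A).

-917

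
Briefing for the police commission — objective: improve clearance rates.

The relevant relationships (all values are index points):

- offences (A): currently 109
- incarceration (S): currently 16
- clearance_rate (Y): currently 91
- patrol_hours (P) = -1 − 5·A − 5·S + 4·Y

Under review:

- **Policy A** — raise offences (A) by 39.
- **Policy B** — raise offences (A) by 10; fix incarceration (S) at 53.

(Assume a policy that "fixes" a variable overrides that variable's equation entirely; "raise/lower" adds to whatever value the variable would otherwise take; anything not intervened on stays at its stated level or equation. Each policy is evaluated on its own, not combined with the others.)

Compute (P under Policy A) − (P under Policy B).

40

Policy A (A + 39):
  A = 109 + 39 = 148
  S = 16
  Y = 91
  P = -1 − 5·148 − 5·16 + 4·91 = -457
Policy B (A + 10, S := 53):
  A = 109 + 10 = 119
  S = 53
  Y = 91
  P = -1 − 5·119 − 5·53 + 4·91 = -497
P: -457 − (-497) = 40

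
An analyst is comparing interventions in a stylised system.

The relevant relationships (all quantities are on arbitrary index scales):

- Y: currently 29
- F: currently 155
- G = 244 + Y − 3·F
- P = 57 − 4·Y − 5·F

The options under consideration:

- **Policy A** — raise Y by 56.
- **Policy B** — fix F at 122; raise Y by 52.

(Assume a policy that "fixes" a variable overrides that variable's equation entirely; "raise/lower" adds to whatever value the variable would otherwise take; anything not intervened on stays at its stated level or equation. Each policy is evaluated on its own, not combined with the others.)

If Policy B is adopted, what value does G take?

Policy B (F := 122, Y + 52):
  Y = 29 + 52 = 81
  F = 122
  G = 244 + 81 − 3·122 = -41

-41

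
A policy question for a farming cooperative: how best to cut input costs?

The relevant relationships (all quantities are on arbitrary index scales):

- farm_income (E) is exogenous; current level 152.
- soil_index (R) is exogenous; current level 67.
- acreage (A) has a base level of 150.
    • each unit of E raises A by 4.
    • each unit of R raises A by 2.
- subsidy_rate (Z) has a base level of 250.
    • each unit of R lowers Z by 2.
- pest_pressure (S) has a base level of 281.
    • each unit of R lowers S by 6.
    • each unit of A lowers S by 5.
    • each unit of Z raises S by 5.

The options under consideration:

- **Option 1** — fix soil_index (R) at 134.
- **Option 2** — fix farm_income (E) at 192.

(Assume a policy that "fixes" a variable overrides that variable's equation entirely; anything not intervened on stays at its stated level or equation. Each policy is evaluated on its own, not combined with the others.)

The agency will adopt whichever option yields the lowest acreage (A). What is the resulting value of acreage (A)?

Option 1 (R := 134):
  E = 152
  R = 134
  A = 150 + 4·152 + 2·134 = 1026
Option 2 (E := 192):
  E = 192
  R = 67
  A = 150 + 4·192 + 2·67 = 1052
Comparing — Option 1: A=1026, Option 2: A=1052. Lowest is 1026 (Option 1).

1026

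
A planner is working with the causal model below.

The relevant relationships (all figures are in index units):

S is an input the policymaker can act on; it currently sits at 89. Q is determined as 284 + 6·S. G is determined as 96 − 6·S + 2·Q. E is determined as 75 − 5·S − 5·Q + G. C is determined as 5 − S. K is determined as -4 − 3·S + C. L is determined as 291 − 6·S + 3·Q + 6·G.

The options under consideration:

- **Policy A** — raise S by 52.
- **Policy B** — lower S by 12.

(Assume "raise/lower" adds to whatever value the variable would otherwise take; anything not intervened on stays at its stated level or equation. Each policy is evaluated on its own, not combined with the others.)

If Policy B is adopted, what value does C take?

Policy B (S − 12):
  S = 89 − 12 = 77
  C = 5 − 77 = -72

-72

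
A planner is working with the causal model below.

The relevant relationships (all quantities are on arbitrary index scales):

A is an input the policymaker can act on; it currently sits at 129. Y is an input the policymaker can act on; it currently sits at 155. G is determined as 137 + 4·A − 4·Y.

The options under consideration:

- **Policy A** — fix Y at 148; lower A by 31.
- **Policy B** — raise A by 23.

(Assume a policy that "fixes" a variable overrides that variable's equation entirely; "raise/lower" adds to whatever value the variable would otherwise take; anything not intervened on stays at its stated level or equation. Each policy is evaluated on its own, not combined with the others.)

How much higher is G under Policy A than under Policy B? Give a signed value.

Policy A (Y := 148, A − 31):
  A = 129 − 31 = 98
  Y = 148
  G = 137 + 4·98 − 4·148 = -63
Policy B (A + 23):
  A = 129 + 23 = 152
  Y = 155
  G = 137 + 4·152 − 4·155 = 125
G: -63 − 125 = -188

-188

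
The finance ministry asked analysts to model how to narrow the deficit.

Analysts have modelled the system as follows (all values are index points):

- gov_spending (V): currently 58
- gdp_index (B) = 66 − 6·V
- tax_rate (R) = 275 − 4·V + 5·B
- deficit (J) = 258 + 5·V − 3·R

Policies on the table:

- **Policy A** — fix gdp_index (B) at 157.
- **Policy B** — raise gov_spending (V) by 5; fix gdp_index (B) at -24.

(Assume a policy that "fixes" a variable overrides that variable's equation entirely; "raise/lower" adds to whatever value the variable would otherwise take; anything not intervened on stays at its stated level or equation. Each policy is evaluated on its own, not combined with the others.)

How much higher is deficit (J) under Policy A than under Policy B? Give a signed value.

-2800

Policy A (B := 157):
  V = 58
  B = 157
  R = 275 − 4·58 + 5·157 = 828
  J = 258 + 5·58 − 3·828 = -1936
Policy B (V + 5, B := -24):
  V = 58 + 5 = 63
  B = -24
  R = 275 − 4·63 + 5·(-24) = -97
  J = 258 + 5·63 − 3·(-97) = 864
J: -1936 − 864 = -2800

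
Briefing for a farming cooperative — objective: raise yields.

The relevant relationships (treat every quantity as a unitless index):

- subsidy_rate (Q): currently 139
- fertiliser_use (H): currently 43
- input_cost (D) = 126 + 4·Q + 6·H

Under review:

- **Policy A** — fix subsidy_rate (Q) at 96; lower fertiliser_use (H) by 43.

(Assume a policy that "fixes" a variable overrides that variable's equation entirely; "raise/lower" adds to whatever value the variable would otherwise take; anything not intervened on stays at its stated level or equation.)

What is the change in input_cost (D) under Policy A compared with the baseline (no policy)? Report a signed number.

-430

Baseline:
  Q = 139
  H = 43
  D = 126 + 4·139 + 6·43 = 940
Policy A (Q := 96, H − 43):
  Q = 96
  H = 43 − 43 = 0
  D = 126 + 4·96 + 6·0 = 510
Change in D: 510 − 940 = -430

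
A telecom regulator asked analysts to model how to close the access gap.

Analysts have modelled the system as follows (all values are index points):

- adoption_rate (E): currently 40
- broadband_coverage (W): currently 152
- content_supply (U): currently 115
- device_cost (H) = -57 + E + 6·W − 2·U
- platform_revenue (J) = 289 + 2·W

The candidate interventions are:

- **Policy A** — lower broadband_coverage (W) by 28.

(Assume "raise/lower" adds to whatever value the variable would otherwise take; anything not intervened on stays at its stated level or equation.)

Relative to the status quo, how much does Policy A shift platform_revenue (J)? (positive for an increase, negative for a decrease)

-56

Baseline:
  W = 152
  J = 289 + 2·152 = 593
Policy A (W − 28):
  W = 152 − 28 = 124
  J = 289 + 2·124 = 537
Change in J: 537 − 593 = -56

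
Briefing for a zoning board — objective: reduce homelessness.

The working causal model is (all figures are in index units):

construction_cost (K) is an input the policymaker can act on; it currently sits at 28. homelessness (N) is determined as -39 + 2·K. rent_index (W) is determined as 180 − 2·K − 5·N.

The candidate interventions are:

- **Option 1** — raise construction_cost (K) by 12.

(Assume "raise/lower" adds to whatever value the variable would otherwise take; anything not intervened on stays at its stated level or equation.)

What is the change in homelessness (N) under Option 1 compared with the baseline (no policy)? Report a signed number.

Baseline:
  K = 28
  N = -39 + 2·28 = 17
Option 1 (K + 12):
  K = 28 + 12 = 40
  N = -39 + 2·40 = 41
Change in N: 41 − 17 = 24

24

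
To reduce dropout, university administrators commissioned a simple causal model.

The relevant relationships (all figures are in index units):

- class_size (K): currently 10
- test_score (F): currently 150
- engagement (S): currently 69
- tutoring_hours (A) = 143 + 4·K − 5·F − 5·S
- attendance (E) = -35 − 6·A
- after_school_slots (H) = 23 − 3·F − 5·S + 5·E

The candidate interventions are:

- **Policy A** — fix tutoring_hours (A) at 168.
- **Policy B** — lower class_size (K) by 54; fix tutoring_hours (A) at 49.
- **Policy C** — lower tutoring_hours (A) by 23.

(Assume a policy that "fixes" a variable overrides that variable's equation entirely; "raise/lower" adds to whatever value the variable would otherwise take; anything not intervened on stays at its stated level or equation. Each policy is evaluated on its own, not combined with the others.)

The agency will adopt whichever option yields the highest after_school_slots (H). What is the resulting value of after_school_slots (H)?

Policy A (A := 168):
  K = 10
  F = 150
  S = 69
  A = 168
  E = -35 − 6·168 = -1043
  H = 23 − 3·150 − 5·69 + 5·(-1043) = -5987
Policy B (K − 54, A := 49):
  K = 10 − 54 = -44
  F = 150
  S = 69
  A = 49
  E = -35 − 6·49 = -329
  H = 23 − 3·150 − 5·69 + 5·(-329) = -2417
Policy C (A − 23):
  K = 10
  F = 150
  S = 69
  A = 143 + 4·10 − 5·150 − 5·69 (−23 from intervention) = -935
  E = -35 − 6·(-935) = 5575
  H = 23 − 3·150 − 5·69 + 5·5575 = 27103
Comparing — Policy A: H=-5987, Policy B: H=-2417, Policy C: H=27103. Highest is 27103 (Policy C).

27103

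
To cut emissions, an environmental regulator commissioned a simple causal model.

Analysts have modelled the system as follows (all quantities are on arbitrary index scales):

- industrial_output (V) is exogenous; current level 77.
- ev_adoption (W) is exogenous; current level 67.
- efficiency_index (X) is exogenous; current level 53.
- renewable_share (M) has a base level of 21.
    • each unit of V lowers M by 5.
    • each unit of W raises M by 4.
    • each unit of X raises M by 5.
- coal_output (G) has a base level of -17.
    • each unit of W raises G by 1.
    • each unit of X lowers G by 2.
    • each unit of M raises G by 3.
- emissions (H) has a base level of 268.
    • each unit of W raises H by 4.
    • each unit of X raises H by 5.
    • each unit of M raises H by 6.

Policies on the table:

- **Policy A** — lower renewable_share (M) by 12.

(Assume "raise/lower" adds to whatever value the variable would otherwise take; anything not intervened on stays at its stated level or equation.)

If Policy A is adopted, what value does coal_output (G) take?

Policy A (M − 12):
  V = 77
  W = 67
  X = 53
  M = 21 − 5·77 + 4·67 + 5·53 (−12 from intervention) = 157
  G = -17 + 67 − 2·53 + 3·157 = 415

415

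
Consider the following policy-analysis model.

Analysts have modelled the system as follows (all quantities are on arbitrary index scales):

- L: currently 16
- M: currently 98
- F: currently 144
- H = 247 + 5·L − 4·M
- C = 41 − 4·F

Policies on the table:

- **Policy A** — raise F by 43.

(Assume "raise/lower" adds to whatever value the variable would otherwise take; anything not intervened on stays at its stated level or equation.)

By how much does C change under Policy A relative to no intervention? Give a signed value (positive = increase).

-172

Baseline:
  F = 144
  C = 41 − 4·144 = -535
Policy A (F + 43):
  F = 144 + 43 = 187
  C = 41 − 4·187 = -707
Change in C: -707 − (-535) = -172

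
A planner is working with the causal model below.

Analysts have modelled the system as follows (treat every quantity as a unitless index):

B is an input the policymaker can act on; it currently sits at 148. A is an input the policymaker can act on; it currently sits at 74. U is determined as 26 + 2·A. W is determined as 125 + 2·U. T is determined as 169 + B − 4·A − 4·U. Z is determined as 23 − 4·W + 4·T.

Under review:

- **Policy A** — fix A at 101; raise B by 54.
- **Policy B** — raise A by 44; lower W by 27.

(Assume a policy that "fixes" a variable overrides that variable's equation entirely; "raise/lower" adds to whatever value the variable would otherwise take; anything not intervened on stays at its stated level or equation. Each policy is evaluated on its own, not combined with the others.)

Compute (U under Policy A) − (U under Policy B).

Policy A (A := 101, B + 54):
  A = 101
  U = 26 + 2·101 = 228
Policy B (A + 44, W − 27):
  A = 74 + 44 = 118
  U = 26 + 2·118 = 262
U: 228 − 262 = -34

-34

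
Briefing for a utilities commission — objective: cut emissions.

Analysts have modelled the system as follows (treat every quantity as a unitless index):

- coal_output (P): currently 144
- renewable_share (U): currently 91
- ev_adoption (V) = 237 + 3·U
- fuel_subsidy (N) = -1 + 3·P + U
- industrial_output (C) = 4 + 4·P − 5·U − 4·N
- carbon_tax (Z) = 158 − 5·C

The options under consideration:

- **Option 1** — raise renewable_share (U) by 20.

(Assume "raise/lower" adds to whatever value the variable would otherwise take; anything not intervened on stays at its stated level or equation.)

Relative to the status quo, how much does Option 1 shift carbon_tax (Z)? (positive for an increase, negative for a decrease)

900

Baseline:
  P = 144
  U = 91
  N = -1 + 3·144 + 91 = 522
  C = 4 + 4·144 − 5·91 − 4·522 = -1963
  Z = 158 − 5·(-1963) = 9973
Option 1 (U + 20):
  P = 144
  U = 91 + 20 = 111
  N = -1 + 3·144 + 111 = 542
  C = 4 + 4·144 − 5·111 − 4·542 = -2143
  Z = 158 − 5·(-2143) = 10873
Change in Z: 10873 − 9973 = 900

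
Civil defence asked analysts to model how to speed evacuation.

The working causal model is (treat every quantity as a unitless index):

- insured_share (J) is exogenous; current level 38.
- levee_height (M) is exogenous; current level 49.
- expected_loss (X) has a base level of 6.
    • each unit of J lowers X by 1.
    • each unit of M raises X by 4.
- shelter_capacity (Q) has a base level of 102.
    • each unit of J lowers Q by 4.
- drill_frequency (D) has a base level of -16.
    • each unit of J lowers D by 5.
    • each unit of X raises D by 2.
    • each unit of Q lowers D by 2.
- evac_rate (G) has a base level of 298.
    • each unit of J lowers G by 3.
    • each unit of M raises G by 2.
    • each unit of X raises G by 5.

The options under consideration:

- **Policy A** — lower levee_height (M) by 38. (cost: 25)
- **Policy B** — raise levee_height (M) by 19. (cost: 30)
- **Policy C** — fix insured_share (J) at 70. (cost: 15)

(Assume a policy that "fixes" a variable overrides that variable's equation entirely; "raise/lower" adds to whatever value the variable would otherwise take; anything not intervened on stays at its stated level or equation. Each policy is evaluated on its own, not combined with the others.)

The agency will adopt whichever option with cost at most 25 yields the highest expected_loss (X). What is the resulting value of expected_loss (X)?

Policy A (M − 38):
  J = 38
  M = 49 − 38 = 11
  X = 6 − 38 + 4·11 = 12
Policy C (J := 70):
  J = 70
  M = 49
  X = 6 − 70 + 4·49 = 132
Comparing — Policy A: X=12, Policy C: X=132. Highest is 132 (Policy C).

132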